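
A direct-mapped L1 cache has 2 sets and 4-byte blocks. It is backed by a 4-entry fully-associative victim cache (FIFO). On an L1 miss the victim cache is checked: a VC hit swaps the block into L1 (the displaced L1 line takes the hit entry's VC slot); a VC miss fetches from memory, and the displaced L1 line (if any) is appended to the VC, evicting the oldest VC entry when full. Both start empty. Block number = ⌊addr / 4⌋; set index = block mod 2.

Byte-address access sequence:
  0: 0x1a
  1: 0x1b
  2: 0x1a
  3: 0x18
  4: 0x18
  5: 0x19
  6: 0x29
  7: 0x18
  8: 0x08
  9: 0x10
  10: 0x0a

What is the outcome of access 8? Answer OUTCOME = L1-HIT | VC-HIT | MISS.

0: 0x1a (blk 6, set 0) → MISS  vc=[]
1: 0x1b (blk 6, set 0) → L1-HIT  vc=[]
2: 0x1a (blk 6, set 0) → L1-HIT  vc=[]
3: 0x18 (blk 6, set 0) → L1-HIT  vc=[]
4: 0x18 (blk 6, set 0) → L1-HIT  vc=[]
5: 0x19 (blk 6, set 0) → L1-HIT  vc=[]
6: 0x29 (blk 10, set 0) → MISS  vc=[6]
7: 0x18 (blk 6, set 0) → VC-HIT  vc=[10]
8: 0x8 (blk 2, set 0) → MISS  vc=[10, 6]
9: 0x10 (blk 4, set 0) → MISS  vc=[10, 6, 2]
10: 0xa (blk 2, set 0) → VC-HIT  vc=[10, 6, 4]

OUTCOME = MISS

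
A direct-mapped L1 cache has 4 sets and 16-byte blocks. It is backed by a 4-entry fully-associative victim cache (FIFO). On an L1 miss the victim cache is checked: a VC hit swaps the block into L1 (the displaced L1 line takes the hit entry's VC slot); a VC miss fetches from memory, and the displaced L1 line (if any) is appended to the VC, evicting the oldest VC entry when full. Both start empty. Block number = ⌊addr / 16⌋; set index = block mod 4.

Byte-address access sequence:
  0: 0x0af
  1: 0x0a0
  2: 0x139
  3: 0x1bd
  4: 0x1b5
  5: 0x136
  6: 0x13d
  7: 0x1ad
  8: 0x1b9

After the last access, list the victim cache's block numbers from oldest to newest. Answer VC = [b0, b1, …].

VC = [19, 10]

0: 0xaf (blk 10, set 2) → MISS  vc=[]
1: 0xa0 (blk 10, set 2) → L1-HIT  vc=[]
2: 0x139 (blk 19, set 3) → MISS  vc=[]
3: 0x1bd (blk 27, set 3) → MISS  vc=[19]
4: 0x1b5 (blk 27, set 3) → L1-HIT  vc=[19]
5: 0x136 (blk 19, set 3) → VC-HIT  vc=[27]
6: 0x13d (blk 19, set 3) → L1-HIT  vc=[27]
7: 0x1ad (blk 26, set 2) → MISS  vc=[27, 10]
8: 0x1b9 (blk 27, set 3) → VC-HIT  vc=[19, 10]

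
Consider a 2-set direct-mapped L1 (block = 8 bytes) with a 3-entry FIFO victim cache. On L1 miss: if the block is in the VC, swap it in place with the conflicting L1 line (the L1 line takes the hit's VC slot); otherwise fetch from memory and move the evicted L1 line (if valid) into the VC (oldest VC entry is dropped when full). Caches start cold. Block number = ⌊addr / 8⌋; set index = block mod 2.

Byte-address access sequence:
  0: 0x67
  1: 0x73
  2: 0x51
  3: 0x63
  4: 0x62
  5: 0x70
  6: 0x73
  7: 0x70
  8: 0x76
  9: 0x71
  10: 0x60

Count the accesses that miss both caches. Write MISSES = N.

  [0] addr=0x67 blk=12 s=0: MISS | VC []
  [1] addr=0x73 blk=14 s=0: MISS | VC [12]
  [2] addr=0x51 blk=10 s=0: MISS | VC [12, 14]
  [3] addr=0x63 blk=12 s=0: VC-HIT | VC [10, 14]
  [4] addr=0x62 blk=12 s=0: L1-HIT | VC [10, 14]
  [5] addr=0x70 blk=14 s=0: VC-HIT | VC [10, 12]
  [6] addr=0x73 blk=14 s=0: L1-HIT | VC [10, 12]
  [7] addr=0x70 blk=14 s=0: L1-HIT | VC [10, 12]
  [8] addr=0x76 blk=14 s=0: L1-HIT | VC [10, 12]
  [9] addr=0x71 blk=14 s=0: L1-HIT | VC [10, 12]
  [10] addr=0x60 blk=12 s=0: VC-HIT | VC [10, 14]

MISSES = 3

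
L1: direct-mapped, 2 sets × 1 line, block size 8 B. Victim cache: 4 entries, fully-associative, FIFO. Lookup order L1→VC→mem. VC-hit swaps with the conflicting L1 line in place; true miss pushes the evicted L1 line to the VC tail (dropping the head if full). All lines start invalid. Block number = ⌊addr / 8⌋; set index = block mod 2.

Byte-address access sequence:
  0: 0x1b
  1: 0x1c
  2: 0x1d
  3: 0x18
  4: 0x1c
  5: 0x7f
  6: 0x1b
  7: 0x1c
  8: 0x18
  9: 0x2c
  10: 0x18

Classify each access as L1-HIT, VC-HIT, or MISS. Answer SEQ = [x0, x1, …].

0: 0x1b (blk 3, set 1) → MISS  vc=[]
1: 0x1c (blk 3, set 1) → L1-HIT  vc=[]
2: 0x1d (blk 3, set 1) → L1-HIT  vc=[]
3: 0x18 (blk 3, set 1) → L1-HIT  vc=[]
4: 0x1c (blk 3, set 1) → L1-HIT  vc=[]
5: 0x7f (blk 15, set 1) → MISS  vc=[3]
6: 0x1b (blk 3, set 1) → VC-HIT  vc=[15]
7: 0x1c (blk 3, set 1) → L1-HIT  vc=[15]
8: 0x18 (blk 3, set 1) → L1-HIT  vc=[15]
9: 0x2c (blk 5, set 1) → MISS  vc=[15, 3]
10: 0x18 (blk 3, set 1) → VC-HIT  vc=[15, 5]

SEQ = [MISS, L1-HIT, L1-HIT, L1-HIT, L1-HIT, MISS, VC-HIT, L1-HIT, L1-HIT, MISS, VC-HIT]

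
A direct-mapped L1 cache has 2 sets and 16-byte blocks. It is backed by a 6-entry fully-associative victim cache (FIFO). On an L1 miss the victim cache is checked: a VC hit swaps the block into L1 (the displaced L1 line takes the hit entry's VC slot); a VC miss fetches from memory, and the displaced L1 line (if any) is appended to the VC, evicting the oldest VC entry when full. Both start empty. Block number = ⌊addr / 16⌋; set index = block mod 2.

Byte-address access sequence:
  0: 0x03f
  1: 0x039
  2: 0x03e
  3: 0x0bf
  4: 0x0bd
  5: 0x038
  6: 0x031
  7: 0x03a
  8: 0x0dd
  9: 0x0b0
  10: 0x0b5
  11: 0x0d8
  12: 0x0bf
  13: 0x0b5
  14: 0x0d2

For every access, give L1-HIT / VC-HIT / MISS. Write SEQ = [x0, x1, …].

SEQ = [MISS, L1-HIT, L1-HIT, MISS, L1-HIT, VC-HIT, L1-HIT, L1-HIT, MISS, VC-HIT, L1-HIT, VC-HIT, VC-HIT, L1-HIT, VC-HIT]

#0 0x3f→b3/s1 MISS; vc=[]
#1 0x39→b3/s1 L1-HIT; vc=[]
#2 0x3e→b3/s1 L1-HIT; vc=[]
#3 0xbf→b11/s1 MISS; vc=[3]
#4 0xbd→b11/s1 L1-HIT; vc=[3]
#5 0x38→b3/s1 VC-HIT; vc=[11]
#6 0x31→b3/s1 L1-HIT; vc=[11]
#7 0x3a→b3/s1 L1-HIT; vc=[11]
#8 0xdd→b13/s1 MISS; vc=[11,3]
#9 0xb0→b11/s1 VC-HIT; vc=[13,3]
#10 0xb5→b11/s1 L1-HIT; vc=[13,3]
#11 0xd8→b13/s1 VC-HIT; vc=[11,3]
#12 0xbf→b11/s1 VC-HIT; vc=[13,3]
#13 0xb5→b11/s1 L1-HIT; vc=[13,3]
#14 0xd2→b13/s1 VC-HIT; vc=[11,3]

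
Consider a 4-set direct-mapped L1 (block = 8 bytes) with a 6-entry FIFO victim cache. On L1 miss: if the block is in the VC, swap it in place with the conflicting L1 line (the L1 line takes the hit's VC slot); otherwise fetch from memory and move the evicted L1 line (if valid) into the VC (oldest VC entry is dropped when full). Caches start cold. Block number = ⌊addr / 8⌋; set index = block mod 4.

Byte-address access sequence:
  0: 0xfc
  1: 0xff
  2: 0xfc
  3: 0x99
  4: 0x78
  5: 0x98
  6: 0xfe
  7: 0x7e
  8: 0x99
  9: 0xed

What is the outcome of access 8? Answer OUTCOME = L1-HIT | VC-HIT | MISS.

  [0] addr=0xfc blk=31 s=3: MISS | VC []
  [1] addr=0xff blk=31 s=3: L1-HIT | VC []
  [2] addr=0xfc blk=31 s=3: L1-HIT | VC []
  [3] addr=0x99 blk=19 s=3: MISS | VC [31]
  [4] addr=0x78 blk=15 s=3: MISS | VC [31, 19]
  [5] addr=0x98 blk=19 s=3: VC-HIT | VC [31, 15]
  [6] addr=0xfe blk=31 s=3: VC-HIT | VC [19, 15]
  [7] addr=0x7e blk=15 s=3: VC-HIT | VC [19, 31]
  [8] addr=0x99 blk=19 s=3: VC-HIT | VC [15, 31]
  [9] addr=0xed blk=29 s=1: MISS | VC [15, 31]

OUTCOME = VC-HIT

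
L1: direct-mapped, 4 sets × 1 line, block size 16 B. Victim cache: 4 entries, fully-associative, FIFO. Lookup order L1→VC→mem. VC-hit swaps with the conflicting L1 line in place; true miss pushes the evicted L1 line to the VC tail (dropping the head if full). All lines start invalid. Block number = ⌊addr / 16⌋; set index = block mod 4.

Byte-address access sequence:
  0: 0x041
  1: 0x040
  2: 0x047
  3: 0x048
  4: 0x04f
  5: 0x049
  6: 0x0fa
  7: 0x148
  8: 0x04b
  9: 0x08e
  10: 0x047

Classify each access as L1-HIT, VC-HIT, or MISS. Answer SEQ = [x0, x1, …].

SEQ = [MISS, L1-HIT, L1-HIT, L1-HIT, L1-HIT, L1-HIT, MISS, MISS, VC-HIT, MISS, VC-HIT]

#0 0x41→b4/s0 MISS; vc=[]
#1 0x40→b4/s0 L1-HIT; vc=[]
#2 0x47→b4/s0 L1-HIT; vc=[]
#3 0x48→b4/s0 L1-HIT; vc=[]
#4 0x4f→b4/s0 L1-HIT; vc=[]
#5 0x49→b4/s0 L1-HIT; vc=[]
#6 0xfa→b15/s3 MISS; vc=[]
#7 0x148→b20/s0 MISS; vc=[4]
#8 0x4b→b4/s0 VC-HIT; vc=[20]
#9 0x8e→b8/s0 MISS; vc=[20,4]
#10 0x47→b4/s0 VC-HIT; vc=[20,8]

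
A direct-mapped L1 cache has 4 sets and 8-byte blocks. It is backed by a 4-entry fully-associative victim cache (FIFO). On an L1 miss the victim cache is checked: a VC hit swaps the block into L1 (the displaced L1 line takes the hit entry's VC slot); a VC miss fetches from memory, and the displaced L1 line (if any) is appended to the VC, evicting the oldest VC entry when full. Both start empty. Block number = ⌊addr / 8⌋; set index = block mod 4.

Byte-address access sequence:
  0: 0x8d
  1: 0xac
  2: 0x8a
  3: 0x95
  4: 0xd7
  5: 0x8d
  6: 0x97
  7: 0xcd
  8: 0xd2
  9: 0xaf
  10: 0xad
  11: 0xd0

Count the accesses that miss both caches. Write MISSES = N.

#0 0x8d→b17/s1 MISS; vc=[]
#1 0xac→b21/s1 MISS; vc=[17]
#2 0x8a→b17/s1 VC-HIT; vc=[21]
#3 0x95→b18/s2 MISS; vc=[21]
#4 0xd7→b26/s2 MISS; vc=[21,18]
#5 0x8d→b17/s1 L1-HIT; vc=[21,18]
#6 0x97→b18/s2 VC-HIT; vc=[21,26]
#7 0xcd→b25/s1 MISS; vc=[21,26,17]
#8 0xd2→b26/s2 VC-HIT; vc=[21,18,17]
#9 0xaf→b21/s1 VC-HIT; vc=[25,18,17]
#10 0xad→b21/s1 L1-HIT; vc=[25,18,17]
#11 0xd0→b26/s2 L1-HIT; vc=[25,18,17]

MISSES = 5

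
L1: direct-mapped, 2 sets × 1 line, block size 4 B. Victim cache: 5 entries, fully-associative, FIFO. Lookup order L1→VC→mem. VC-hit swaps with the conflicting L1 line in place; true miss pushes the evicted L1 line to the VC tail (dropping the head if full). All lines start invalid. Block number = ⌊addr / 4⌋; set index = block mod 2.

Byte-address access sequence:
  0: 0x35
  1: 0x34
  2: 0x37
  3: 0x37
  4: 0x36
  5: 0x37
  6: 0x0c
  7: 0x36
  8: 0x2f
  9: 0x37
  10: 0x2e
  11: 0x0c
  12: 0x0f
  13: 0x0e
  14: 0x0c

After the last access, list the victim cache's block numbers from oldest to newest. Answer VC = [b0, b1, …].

0: 0x35 (blk 13, set 1) → MISS  vc=[]
1: 0x34 (blk 13, set 1) → L1-HIT  vc=[]
2: 0x37 (blk 13, set 1) → L1-HIT  vc=[]
3: 0x37 (blk 13, set 1) → L1-HIT  vc=[]
4: 0x36 (blk 13, set 1) → L1-HIT  vc=[]
5: 0x37 (blk 13, set 1) → L1-HIT  vc=[]
6: 0xc (blk 3, set 1) → MISS  vc=[13]
7: 0x36 (blk 13, set 1) → VC-HIT  vc=[3]
8: 0x2f (blk 11, set 1) → MISS  vc=[3, 13]
9: 0x37 (blk 13, set 1) → VC-HIT  vc=[3, 11]
10: 0x2e (blk 11, set 1) → VC-HIT  vc=[3, 13]
11: 0xc (blk 3, set 1) → VC-HIT  vc=[11, 13]
12: 0xf (blk 3, set 1) → L1-HIT  vc=[11, 13]
13: 0xe (blk 3, set 1) → L1-HIT  vc=[11, 13]
14: 0xc (blk 3, set 1) → L1-HIT  vc=[11, 13]

VC = [11, 13]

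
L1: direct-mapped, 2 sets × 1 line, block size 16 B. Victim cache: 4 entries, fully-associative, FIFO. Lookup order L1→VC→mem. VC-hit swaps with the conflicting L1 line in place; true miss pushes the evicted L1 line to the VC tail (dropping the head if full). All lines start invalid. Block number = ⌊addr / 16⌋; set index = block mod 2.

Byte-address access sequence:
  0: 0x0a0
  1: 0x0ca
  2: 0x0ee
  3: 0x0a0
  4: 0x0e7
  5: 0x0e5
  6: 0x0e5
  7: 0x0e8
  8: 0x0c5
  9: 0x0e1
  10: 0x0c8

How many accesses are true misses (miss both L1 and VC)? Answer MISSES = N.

MISSES = 3

0: 0xa0 (blk 10, set 0) → MISS  vc=[]
1: 0xca (blk 12, set 0) → MISS  vc=[10]
2: 0xee (blk 14, set 0) → MISS  vc=[10, 12]
3: 0xa0 (blk 10, set 0) → VC-HIT  vc=[14, 12]
4: 0xe7 (blk 14, set 0) → VC-HIT  vc=[10, 12]
5: 0xe5 (blk 14, set 0) → L1-HIT  vc=[10, 12]
6: 0xe5 (blk 14, set 0) → L1-HIT  vc=[10, 12]
7: 0xe8 (blk 14, set 0) → L1-HIT  vc=[10, 12]
8: 0xc5 (blk 12, set 0) → VC-HIT  vc=[10, 14]
9: 0xe1 (blk 14, set 0) → VC-HIT  vc=[10, 12]
10: 0xc8 (blk 12, set 0) → VC-HIT  vc=[10, 14]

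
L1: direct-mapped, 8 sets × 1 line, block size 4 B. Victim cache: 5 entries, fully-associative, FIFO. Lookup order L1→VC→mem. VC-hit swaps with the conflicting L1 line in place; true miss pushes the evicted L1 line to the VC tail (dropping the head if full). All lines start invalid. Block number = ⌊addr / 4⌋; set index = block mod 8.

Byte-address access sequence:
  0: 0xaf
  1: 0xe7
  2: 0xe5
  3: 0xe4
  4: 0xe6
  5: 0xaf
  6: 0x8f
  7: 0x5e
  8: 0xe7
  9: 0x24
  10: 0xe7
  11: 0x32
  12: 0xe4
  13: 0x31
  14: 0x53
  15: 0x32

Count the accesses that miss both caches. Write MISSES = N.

0: 0xaf (blk 43, set 3) → MISS  vc=[]
1: 0xe7 (blk 57, set 1) → MISS  vc=[]
2: 0xe5 (blk 57, set 1) → L1-HIT  vc=[]
3: 0xe4 (blk 57, set 1) → L1-HIT  vc=[]
4: 0xe6 (blk 57, set 1) → L1-HIT  vc=[]
5: 0xaf (blk 43, set 3) → L1-HIT  vc=[]
6: 0x8f (blk 35, set 3) → MISS  vc=[43]
7: 0x5e (blk 23, set 7) → MISS  vc=[43]
8: 0xe7 (blk 57, set 1) → L1-HIT  vc=[43]
9: 0x24 (blk 9, set 1) → MISS  vc=[43, 57]
10: 0xe7 (blk 57, set 1) → VC-HIT  vc=[43, 9]
11: 0x32 (blk 12, set 4) → MISS  vc=[43, 9]
12: 0xe4 (blk 57, set 1) → L1-HIT  vc=[43, 9]
13: 0x31 (blk 12, set 4) → L1-HIT  vc=[43, 9]
14: 0x53 (blk 20, set 4) → MISS  vc=[43, 9, 12]
15: 0x32 (blk 12, set 4) → VC-HIT  vc=[43, 9, 20]

MISSES = 7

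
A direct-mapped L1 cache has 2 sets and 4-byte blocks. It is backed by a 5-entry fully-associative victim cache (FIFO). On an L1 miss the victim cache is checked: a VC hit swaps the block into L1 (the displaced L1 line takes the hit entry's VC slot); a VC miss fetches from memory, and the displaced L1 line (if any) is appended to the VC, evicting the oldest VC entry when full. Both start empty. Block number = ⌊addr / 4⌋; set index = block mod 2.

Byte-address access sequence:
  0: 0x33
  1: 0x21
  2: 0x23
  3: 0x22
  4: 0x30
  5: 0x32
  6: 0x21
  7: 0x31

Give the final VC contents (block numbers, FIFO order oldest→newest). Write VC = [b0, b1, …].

VC = [8]

0: 0x33 (blk 12, set 0) → MISS  vc=[]
1: 0x21 (blk 8, set 0) → MISS  vc=[12]
2: 0x23 (blk 8, set 0) → L1-HIT  vc=[12]
3: 0x22 (blk 8, set 0) → L1-HIT  vc=[12]
4: 0x30 (blk 12, set 0) → VC-HIT  vc=[8]
5: 0x32 (blk 12, set 0) → L1-HIT  vc=[8]
6: 0x21 (blk 8, set 0) → VC-HIT  vc=[12]
7: 0x31 (blk 12, set 0) → VC-HIT  vc=[8]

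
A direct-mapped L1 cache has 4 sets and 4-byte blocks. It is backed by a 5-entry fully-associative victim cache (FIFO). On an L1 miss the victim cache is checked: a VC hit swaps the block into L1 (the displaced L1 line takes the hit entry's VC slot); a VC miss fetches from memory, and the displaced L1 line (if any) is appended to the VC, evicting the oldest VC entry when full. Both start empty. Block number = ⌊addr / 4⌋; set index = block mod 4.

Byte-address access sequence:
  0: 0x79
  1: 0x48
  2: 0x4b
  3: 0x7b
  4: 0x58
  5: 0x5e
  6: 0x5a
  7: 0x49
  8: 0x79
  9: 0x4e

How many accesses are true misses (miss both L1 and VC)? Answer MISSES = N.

  [0] addr=0x79 blk=30 s=2: MISS | VC []
  [1] addr=0x48 blk=18 s=2: MISS | VC [30]
  [2] addr=0x4b blk=18 s=2: L1-HIT | VC [30]
  [3] addr=0x7b blk=30 s=2: VC-HIT | VC [18]
  [4] addr=0x58 blk=22 s=2: MISS | VC [18, 30]
  [5] addr=0x5e blk=23 s=3: MISS | VC [18, 30]
  [6] addr=0x5a blk=22 s=2: L1-HIT | VC [18, 30]
  [7] addr=0x49 blk=18 s=2: VC-HIT | VC [22, 30]
  [8] addr=0x79 blk=30 s=2: VC-HIT | VC [22, 18]
  [9] addr=0x4e blk=19 s=3: MISS | VC [22, 18, 23]

MISSES = 5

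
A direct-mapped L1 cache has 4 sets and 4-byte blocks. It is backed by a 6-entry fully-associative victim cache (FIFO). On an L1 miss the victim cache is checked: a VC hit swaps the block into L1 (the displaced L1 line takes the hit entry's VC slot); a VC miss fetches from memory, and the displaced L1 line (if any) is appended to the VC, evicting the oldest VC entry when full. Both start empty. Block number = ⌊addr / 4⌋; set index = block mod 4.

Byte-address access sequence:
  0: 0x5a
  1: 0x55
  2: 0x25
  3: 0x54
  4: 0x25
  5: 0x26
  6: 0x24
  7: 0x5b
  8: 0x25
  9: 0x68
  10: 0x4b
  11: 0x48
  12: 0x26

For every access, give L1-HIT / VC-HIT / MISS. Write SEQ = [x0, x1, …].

#0 0x5a→b22/s2 MISS; vc=[]
#1 0x55→b21/s1 MISS; vc=[]
#2 0x25→b9/s1 MISS; vc=[21]
#3 0x54→b21/s1 VC-HIT; vc=[9]
#4 0x25→b9/s1 VC-HIT; vc=[21]
#5 0x26→b9/s1 L1-HIT; vc=[21]
#6 0x24→b9/s1 L1-HIT; vc=[21]
#7 0x5b→b22/s2 L1-HIT; vc=[21]
#8 0x25→b9/s1 L1-HIT; vc=[21]
#9 0x68→b26/s2 MISS; vc=[21,22]
#10 0x4b→b18/s2 MISS; vc=[21,22,26]
#11 0x48→b18/s2 L1-HIT; vc=[21,22,26]
#12 0x26→b9/s1 L1-HIT; vc=[21,22,26]

SEQ = [MISS, MISS, MISS, VC-HIT, VC-HIT, L1-HIT, L1-HIT, L1-HIT, L1-HIT, MISS, MISS, L1-HIT, L1-HIT]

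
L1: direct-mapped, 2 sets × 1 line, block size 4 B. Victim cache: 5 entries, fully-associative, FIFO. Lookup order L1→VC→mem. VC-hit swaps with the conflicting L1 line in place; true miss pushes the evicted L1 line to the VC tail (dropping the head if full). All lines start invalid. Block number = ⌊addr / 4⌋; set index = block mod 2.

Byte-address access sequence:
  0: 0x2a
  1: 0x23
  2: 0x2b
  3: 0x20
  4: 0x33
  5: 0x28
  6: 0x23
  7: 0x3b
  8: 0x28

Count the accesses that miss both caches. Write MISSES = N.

#0 0x2a→b10/s0 MISS; vc=[]
#1 0x23→b8/s0 MISS; vc=[10]
#2 0x2b→b10/s0 VC-HIT; vc=[8]
#3 0x20→b8/s0 VC-HIT; vc=[10]
#4 0x33→b12/s0 MISS; vc=[10,8]
#5 0x28→b10/s0 VC-HIT; vc=[12,8]
#6 0x23→b8/s0 VC-HIT; vc=[12,10]
#7 0x3b→b14/s0 MISS; vc=[12,10,8]
#8 0x28→b10/s0 VC-HIT; vc=[12,14,8]

MISSES = 4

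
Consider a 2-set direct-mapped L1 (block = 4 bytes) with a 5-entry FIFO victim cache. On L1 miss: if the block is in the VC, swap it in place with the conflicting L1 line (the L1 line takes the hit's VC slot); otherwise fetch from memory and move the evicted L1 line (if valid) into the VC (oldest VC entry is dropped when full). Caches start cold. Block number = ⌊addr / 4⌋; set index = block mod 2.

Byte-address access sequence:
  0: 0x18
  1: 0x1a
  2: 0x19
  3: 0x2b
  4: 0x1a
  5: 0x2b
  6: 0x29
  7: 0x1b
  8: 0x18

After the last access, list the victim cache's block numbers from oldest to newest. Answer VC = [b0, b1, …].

VC = [10]

0: 0x18 (blk 6, set 0) → MISS  vc=[]
1: 0x1a (blk 6, set 0) → L1-HIT  vc=[]
2: 0x19 (blk 6, set 0) → L1-HIT  vc=[]
3: 0x2b (blk 10, set 0) → MISS  vc=[6]
4: 0x1a (blk 6, set 0) → VC-HIT  vc=[10]
5: 0x2b (blk 10, set 0) → VC-HIT  vc=[6]
6: 0x29 (blk 10, set 0) → L1-HIT  vc=[6]
7: 0x1b (blk 6, set 0) → VC-HIT  vc=[10]
8: 0x18 (blk 6, set 0) → L1-HIT  vc=[10]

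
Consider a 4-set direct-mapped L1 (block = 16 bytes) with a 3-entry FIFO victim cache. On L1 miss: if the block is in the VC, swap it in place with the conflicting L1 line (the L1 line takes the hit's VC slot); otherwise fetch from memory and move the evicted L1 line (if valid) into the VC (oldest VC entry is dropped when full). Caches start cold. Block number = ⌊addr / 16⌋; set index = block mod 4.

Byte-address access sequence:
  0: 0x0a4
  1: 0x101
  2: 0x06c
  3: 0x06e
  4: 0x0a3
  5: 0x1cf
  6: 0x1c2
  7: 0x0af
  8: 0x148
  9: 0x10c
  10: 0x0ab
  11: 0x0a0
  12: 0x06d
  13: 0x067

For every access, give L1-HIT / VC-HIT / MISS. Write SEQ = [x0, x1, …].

0: 0xa4 (blk 10, set 2) → MISS  vc=[]
1: 0x101 (blk 16, set 0) → MISS  vc=[]
2: 0x6c (blk 6, set 2) → MISS  vc=[10]
3: 0x6e (blk 6, set 2) → L1-HIT  vc=[10]
4: 0xa3 (blk 10, set 2) → VC-HIT  vc=[6]
5: 0x1cf (blk 28, set 0) → MISS  vc=[6, 16]
6: 0x1c2 (blk 28, set 0) → L1-HIT  vc=[6, 16]
7: 0xaf (blk 10, set 2) → L1-HIT  vc=[6, 16]
8: 0x148 (blk 20, set 0) → MISS  vc=[6, 16, 28]
9: 0x10c (blk 16, set 0) → VC-HIT  vc=[6, 20, 28]
10: 0xab (blk 10, set 2) → L1-HIT  vc=[6, 20, 28]
11: 0xa0 (blk 10, set 2) → L1-HIT  vc=[6, 20, 28]
12: 0x6d (blk 6, set 2) → VC-HIT  vc=[10, 20, 28]
13: 0x67 (blk 6, set 2) → L1-HIT  vc=[10, 20, 28]

SEQ = [MISS, MISS, MISS, L1-HIT, VC-HIT, MISS, L1-HIT, L1-HIT, MISS, VC-HIT, L1-HIT, L1-HIT, VC-HIT, L1-HIT]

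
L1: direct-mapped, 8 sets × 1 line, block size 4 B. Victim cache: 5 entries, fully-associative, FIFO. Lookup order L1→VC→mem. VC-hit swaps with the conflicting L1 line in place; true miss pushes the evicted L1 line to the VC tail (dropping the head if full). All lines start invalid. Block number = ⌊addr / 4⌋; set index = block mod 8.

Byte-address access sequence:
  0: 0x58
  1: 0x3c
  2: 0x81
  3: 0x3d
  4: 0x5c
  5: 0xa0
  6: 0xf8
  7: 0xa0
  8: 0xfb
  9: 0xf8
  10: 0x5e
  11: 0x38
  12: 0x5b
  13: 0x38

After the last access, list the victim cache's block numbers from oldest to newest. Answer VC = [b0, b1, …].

#0 0x58→b22/s6 MISS; vc=[]
#1 0x3c→b15/s7 MISS; vc=[]
#2 0x81→b32/s0 MISS; vc=[]
#3 0x3d→b15/s7 L1-HIT; vc=[]
#4 0x5c→b23/s7 MISS; vc=[15]
#5 0xa0→b40/s0 MISS; vc=[15,32]
#6 0xf8→b62/s6 MISS; vc=[15,32,22]
#7 0xa0→b40/s0 L1-HIT; vc=[15,32,22]
#8 0xfb→b62/s6 L1-HIT; vc=[15,32,22]
#9 0xf8→b62/s6 L1-HIT; vc=[15,32,22]
#10 0x5e→b23/s7 L1-HIT; vc=[15,32,22]
#11 0x38→b14/s6 MISS; vc=[15,32,22,62]
#12 0x5b→b22/s6 VC-HIT; vc=[15,32,14,62]
#13 0x38→b14/s6 VC-HIT; vc=[15,32,22,62]

VC = [15, 32, 22, 62]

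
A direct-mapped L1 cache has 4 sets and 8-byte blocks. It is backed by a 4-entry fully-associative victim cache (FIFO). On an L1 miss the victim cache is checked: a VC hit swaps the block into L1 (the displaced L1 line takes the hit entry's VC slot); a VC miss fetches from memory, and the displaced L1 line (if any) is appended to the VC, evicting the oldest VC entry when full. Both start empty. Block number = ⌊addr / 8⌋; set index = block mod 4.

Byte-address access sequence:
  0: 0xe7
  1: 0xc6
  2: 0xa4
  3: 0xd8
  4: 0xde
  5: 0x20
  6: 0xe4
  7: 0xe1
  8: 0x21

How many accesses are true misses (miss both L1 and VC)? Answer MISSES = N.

#0 0xe7→b28/s0 MISS; vc=[]
#1 0xc6→b24/s0 MISS; vc=[28]
#2 0xa4→b20/s0 MISS; vc=[28,24]
#3 0xd8→b27/s3 MISS; vc=[28,24]
#4 0xde→b27/s3 L1-HIT; vc=[28,24]
#5 0x20→b4/s0 MISS; vc=[28,24,20]
#6 0xe4→b28/s0 VC-HIT; vc=[4,24,20]
#7 0xe1→b28/s0 L1-HIT; vc=[4,24,20]
#8 0x21→b4/s0 VC-HIT; vc=[28,24,20]

MISSES = 5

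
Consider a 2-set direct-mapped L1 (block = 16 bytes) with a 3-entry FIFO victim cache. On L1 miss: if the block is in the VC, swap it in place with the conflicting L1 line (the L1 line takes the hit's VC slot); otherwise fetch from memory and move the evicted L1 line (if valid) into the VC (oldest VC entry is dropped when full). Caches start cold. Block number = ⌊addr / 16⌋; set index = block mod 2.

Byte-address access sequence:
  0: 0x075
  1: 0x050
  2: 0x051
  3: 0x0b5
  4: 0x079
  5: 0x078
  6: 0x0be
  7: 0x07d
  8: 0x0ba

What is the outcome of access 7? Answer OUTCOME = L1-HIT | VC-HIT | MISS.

OUTCOME = VC-HIT

#0 0x75→b7/s1 MISS; vc=[]
#1 0x50→b5/s1 MISS; vc=[7]
#2 0x51→b5/s1 L1-HIT; vc=[7]
#3 0xb5→b11/s1 MISS; vc=[7,5]
#4 0x79→b7/s1 VC-HIT; vc=[11,5]
#5 0x78→b7/s1 L1-HIT; vc=[11,5]
#6 0xbe→b11/s1 VC-HIT; vc=[7,5]
#7 0x7d→b7/s1 VC-HIT; vc=[11,5]
#8 0xba→b11/s1 VC-HIT; vc=[7,5]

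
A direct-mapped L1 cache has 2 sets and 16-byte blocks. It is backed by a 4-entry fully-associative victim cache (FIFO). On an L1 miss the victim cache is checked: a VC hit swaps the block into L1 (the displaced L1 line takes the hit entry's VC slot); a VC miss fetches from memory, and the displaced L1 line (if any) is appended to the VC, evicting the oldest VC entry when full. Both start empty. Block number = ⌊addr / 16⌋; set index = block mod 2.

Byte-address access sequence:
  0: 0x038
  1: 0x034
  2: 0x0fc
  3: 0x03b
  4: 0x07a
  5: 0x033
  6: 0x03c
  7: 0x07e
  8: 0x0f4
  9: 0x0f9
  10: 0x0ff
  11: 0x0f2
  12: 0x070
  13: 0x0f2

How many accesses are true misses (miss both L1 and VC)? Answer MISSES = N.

  [0] addr=0x38 blk=3 s=1: MISS | VC []
  [1] addr=0x34 blk=3 s=1: L1-HIT | VC []
  [2] addr=0xfc blk=15 s=1: MISS | VC [3]
  [3] addr=0x3b blk=3 s=1: VC-HIT | VC [15]
  [4] addr=0x7a blk=7 s=1: MISS | VC [15, 3]
  [5] addr=0x33 blk=3 s=1: VC-HIT | VC [15, 7]
  [6] addr=0x3c blk=3 s=1: L1-HIT | VC [15, 7]
  [7] addr=0x7e blk=7 s=1: VC-HIT | VC [15, 3]
  [8] addr=0xf4 blk=15 s=1: VC-HIT | VC [7, 3]
  [9] addr=0xf9 blk=15 s=1: L1-HIT | VC [7, 3]
  [10] addr=0xff blk=15 s=1: L1-HIT | VC [7, 3]
  [11] addr=0xf2 blk=15 s=1: L1-HIT | VC [7, 3]
  [12] addr=0x70 blk=7 s=1: VC-HIT | VC [15, 3]
  [13] addr=0xf2 blk=15 s=1: VC-HIT | VC [7, 3]

MISSES = 3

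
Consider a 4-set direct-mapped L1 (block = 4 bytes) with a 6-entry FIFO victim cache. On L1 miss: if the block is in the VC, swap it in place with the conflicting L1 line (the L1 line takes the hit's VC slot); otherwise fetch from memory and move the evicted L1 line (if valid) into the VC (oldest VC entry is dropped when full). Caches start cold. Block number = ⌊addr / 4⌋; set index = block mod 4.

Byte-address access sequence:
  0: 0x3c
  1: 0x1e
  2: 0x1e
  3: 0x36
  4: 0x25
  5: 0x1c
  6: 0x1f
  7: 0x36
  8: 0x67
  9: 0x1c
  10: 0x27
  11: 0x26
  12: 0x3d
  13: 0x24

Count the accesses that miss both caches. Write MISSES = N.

MISSES = 5

  [0] addr=0x3c blk=15 s=3: MISS | VC []
  [1] addr=0x1e blk=7 s=3: MISS | VC [15]
  [2] addr=0x1e blk=7 s=3: L1-HIT | VC [15]
  [3] addr=0x36 blk=13 s=1: MISS | VC [15]
  [4] addr=0x25 blk=9 s=1: MISS | VC [15, 13]
  [5] addr=0x1c blk=7 s=3: L1-HIT | VC [15, 13]
  [6] addr=0x1f blk=7 s=3: L1-HIT | VC [15, 13]
  [7] addr=0x36 blk=13 s=1: VC-HIT | VC [15, 9]
  [8] addr=0x67 blk=25 s=1: MISS | VC [15, 9, 13]
  [9] addr=0x1c blk=7 s=3: L1-HIT | VC [15, 9, 13]
  [10] addr=0x27 blk=9 s=1: VC-HIT | VC [15, 25, 13]
  [11] addr=0x26 blk=9 s=1: L1-HIT | VC [15, 25, 13]
  [12] addr=0x3d blk=15 s=3: VC-HIT | VC [7, 25, 13]
  [13] addr=0x24 blk=9 s=1: L1-HIT | VC [7, 25, 13]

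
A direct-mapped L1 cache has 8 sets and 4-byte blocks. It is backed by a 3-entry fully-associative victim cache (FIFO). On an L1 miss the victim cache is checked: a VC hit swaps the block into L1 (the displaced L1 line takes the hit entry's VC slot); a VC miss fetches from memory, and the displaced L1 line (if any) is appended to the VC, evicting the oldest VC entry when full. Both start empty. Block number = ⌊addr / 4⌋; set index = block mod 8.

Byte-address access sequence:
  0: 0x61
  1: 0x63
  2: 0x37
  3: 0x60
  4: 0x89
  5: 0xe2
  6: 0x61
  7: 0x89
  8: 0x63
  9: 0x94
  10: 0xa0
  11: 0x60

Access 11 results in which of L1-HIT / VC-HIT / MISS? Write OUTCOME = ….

  [0] addr=0x61 blk=24 s=0: MISS | VC []
  [1] addr=0x63 blk=24 s=0: L1-HIT | VC []
  [2] addr=0x37 blk=13 s=5: MISS | VC []
  [3] addr=0x60 blk=24 s=0: L1-HIT | VC []
  [4] addr=0x89 blk=34 s=2: MISS | VC []
  [5] addr=0xe2 blk=56 s=0: MISS | VC [24]
  [6] addr=0x61 blk=24 s=0: VC-HIT | VC [56]
  [7] addr=0x89 blk=34 s=2: L1-HIT | VC [56]
  [8] addr=0x63 blk=24 s=0: L1-HIT | VC [56]
  [9] addr=0x94 blk=37 s=5: MISS | VC [56, 13]
  [10] addr=0xa0 blk=40 s=0: MISS | VC [56, 13, 24]
  [11] addr=0x60 blk=24 s=0: VC-HIT | VC [56, 13, 40]

OUTCOME = VC-HIT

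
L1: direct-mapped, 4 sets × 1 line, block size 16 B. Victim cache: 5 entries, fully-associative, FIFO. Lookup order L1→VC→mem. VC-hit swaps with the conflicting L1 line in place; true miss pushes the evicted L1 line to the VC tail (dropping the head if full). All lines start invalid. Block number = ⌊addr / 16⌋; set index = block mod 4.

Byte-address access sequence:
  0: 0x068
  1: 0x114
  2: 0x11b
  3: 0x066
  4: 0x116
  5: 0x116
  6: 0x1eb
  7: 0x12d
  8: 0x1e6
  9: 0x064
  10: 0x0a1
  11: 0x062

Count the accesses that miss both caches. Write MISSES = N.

0: 0x68 (blk 6, set 2) → MISS  vc=[]
1: 0x114 (blk 17, set 1) → MISS  vc=[]
2: 0x11b (blk 17, set 1) → L1-HIT  vc=[]
3: 0x66 (blk 6, set 2) → L1-HIT  vc=[]
4: 0x116 (blk 17, set 1) → L1-HIT  vc=[]
5: 0x116 (blk 17, set 1) → L1-HIT  vc=[]
6: 0x1eb (blk 30, set 2) → MISS  vc=[6]
7: 0x12d (blk 18, set 2) → MISS  vc=[6, 30]
8: 0x1e6 (blk 30, set 2) → VC-HIT  vc=[6, 18]
9: 0x64 (blk 6, set 2) → VC-HIT  vc=[30, 18]
10: 0xa1 (blk 10, set 2) → MISS  vc=[30, 18, 6]
11: 0x62 (blk 6, set 2) → VC-HIT  vc=[30, 18, 10]

MISSES = 5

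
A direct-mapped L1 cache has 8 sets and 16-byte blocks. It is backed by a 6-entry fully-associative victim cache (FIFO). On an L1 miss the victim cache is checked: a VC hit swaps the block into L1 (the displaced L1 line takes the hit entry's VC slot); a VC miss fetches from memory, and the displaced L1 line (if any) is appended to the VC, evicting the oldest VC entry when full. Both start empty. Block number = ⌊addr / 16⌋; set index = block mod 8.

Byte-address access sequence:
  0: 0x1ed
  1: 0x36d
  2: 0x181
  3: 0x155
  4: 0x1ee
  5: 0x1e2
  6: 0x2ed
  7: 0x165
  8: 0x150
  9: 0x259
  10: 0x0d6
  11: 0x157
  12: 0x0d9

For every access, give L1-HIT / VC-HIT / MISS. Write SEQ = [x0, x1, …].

SEQ = [MISS, MISS, MISS, MISS, VC-HIT, L1-HIT, MISS, MISS, L1-HIT, MISS, MISS, VC-HIT, VC-HIT]

  [0] addr=0x1ed blk=30 s=6: MISS | VC []
  [1] addr=0x36d blk=54 s=6: MISS | VC [30]
  [2] addr=0x181 blk=24 s=0: MISS | VC [30]
  [3] addr=0x155 blk=21 s=5: MISS | VC [30]
  [4] addr=0x1ee blk=30 s=6: VC-HIT | VC [54]
  [5] addr=0x1e2 blk=30 s=6: L1-HIT | VC [54]
  [6] addr=0x2ed blk=46 s=6: MISS | VC [54, 30]
  [7] addr=0x165 blk=22 s=6: MISS | VC [54, 30, 46]
  [8] addr=0x150 blk=21 s=5: L1-HIT | VC [54, 30, 46]
  [9] addr=0x259 blk=37 s=5: MISS | VC [54, 30, 46, 21]
  [10] addr=0xd6 blk=13 s=5: MISS | VC [54, 30, 46, 21, 37]
  [11] addr=0x157 blk=21 s=5: VC-HIT | VC [54, 30, 46, 13, 37]
  [12] addr=0xd9 blk=13 s=5: VC-HIT | VC [54, 30, 46, 21, 37]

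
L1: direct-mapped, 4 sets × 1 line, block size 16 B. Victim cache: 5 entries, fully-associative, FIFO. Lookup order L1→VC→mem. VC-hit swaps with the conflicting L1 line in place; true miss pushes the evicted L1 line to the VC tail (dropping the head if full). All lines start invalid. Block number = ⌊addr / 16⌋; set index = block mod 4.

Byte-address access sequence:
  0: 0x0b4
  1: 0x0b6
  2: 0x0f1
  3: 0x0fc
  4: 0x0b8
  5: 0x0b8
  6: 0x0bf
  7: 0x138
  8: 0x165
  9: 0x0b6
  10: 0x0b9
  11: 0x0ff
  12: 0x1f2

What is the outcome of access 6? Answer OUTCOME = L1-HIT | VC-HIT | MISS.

OUTCOME = L1-HIT

0: 0xb4 (blk 11, set 3) → MISS  vc=[]
1: 0xb6 (blk 11, set 3) → L1-HIT  vc=[]
2: 0xf1 (blk 15, set 3) → MISS  vc=[11]
3: 0xfc (blk 15, set 3) → L1-HIT  vc=[11]
4: 0xb8 (blk 11, set 3) → VC-HIT  vc=[15]
5: 0xb8 (blk 11, set 3) → L1-HIT  vc=[15]
6: 0xbf (blk 11, set 3) → L1-HIT  vc=[15]
7: 0x138 (blk 19, set 3) → MISS  vc=[15, 11]
8: 0x165 (blk 22, set 2) → MISS  vc=[15, 11]
9: 0xb6 (blk 11, set 3) → VC-HIT  vc=[15, 19]
10: 0xb9 (blk 11, set 3) → L1-HIT  vc=[15, 19]
11: 0xff (blk 15, set 3) → VC-HIT  vc=[11, 19]
12: 0x1f2 (blk 31, set 3) → MISS  vc=[11, 19, 15]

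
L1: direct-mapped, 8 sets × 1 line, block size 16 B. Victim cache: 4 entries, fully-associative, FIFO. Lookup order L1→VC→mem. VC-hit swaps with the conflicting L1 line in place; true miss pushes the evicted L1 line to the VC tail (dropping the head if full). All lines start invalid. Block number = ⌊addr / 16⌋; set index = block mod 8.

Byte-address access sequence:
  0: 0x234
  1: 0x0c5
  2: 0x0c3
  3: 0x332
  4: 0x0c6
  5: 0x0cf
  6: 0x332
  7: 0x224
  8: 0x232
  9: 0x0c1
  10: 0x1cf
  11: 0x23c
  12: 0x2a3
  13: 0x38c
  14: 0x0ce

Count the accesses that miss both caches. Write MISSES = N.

0: 0x234 (blk 35, set 3) → MISS  vc=[]
1: 0xc5 (blk 12, set 4) → MISS  vc=[]
2: 0xc3 (blk 12, set 4) → L1-HIT  vc=[]
3: 0x332 (blk 51, set 3) → MISS  vc=[35]
4: 0xc6 (blk 12, set 4) → L1-HIT  vc=[35]
5: 0xcf (blk 12, set 4) → L1-HIT  vc=[35]
6: 0x332 (blk 51, set 3) → L1-HIT  vc=[35]
7: 0x224 (blk 34, set 2) → MISS  vc=[35]
8: 0x232 (blk 35, set 3) → VC-HIT  vc=[51]
9: 0xc1 (blk 12, set 4) → L1-HIT  vc=[51]
10: 0x1cf (blk 28, set 4) → MISS  vc=[51, 12]
11: 0x23c (blk 35, set 3) → L1-HIT  vc=[51, 12]
12: 0x2a3 (blk 42, set 2) → MISS  vc=[51, 12, 34]
13: 0x38c (blk 56, set 0) → MISS  vc=[51, 12, 34]
14: 0xce (blk 12, set 4) → VC-HIT  vc=[51, 28, 34]

MISSES = 7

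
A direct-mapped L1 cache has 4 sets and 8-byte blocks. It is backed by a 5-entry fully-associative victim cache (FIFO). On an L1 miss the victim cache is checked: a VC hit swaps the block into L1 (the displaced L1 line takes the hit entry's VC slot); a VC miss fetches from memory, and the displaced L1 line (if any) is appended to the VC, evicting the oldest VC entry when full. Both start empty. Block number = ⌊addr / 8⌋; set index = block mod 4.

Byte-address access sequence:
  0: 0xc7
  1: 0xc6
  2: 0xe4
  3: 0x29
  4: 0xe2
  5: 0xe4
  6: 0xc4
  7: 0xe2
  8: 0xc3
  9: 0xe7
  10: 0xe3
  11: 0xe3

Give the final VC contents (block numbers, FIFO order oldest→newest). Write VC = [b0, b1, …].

  [0] addr=0xc7 blk=24 s=0: MISS | VC []
  [1] addr=0xc6 blk=24 s=0: L1-HIT | VC []
  [2] addr=0xe4 blk=28 s=0: MISS | VC [24]
  [3] addr=0x29 blk=5 s=1: MISS | VC [24]
  [4] addr=0xe2 blk=28 s=0: L1-HIT | VC [24]
  [5] addr=0xe4 blk=28 s=0: L1-HIT | VC [24]
  [6] addr=0xc4 blk=24 s=0: VC-HIT | VC [28]
  [7] addr=0xe2 blk=28 s=0: VC-HIT | VC [24]
  [8] addr=0xc3 blk=24 s=0: VC-HIT | VC [28]
  [9] addr=0xe7 blk=28 s=0: VC-HIT | VC [24]
  [10] addr=0xe3 blk=28 s=0: L1-HIT | VC [24]
  [11] addr=0xe3 blk=28 s=0: L1-HIT | VC [24]

VC = [24]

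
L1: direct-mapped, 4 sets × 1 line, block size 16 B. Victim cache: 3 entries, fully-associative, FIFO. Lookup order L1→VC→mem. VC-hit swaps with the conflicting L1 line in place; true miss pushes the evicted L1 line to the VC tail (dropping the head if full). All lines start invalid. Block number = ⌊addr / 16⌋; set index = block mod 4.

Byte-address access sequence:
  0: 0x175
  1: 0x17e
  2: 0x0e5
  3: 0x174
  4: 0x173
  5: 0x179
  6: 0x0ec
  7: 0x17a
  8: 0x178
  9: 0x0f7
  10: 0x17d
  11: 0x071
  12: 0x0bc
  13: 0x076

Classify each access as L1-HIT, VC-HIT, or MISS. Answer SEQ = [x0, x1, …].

SEQ = [MISS, L1-HIT, MISS, L1-HIT, L1-HIT, L1-HIT, L1-HIT, L1-HIT, L1-HIT, MISS, VC-HIT, MISS, MISS, VC-HIT]

0: 0x175 (blk 23, set 3) → MISS  vc=[]
1: 0x17e (blk 23, set 3) → L1-HIT  vc=[]
2: 0xe5 (blk 14, set 2) → MISS  vc=[]
3: 0x174 (blk 23, set 3) → L1-HIT  vc=[]
4: 0x173 (blk 23, set 3) → L1-HIT  vc=[]
5: 0x179 (blk 23, set 3) → L1-HIT  vc=[]
6: 0xec (blk 14, set 2) → L1-HIT  vc=[]
7: 0x17a (blk 23, set 3) → L1-HIT  vc=[]
8: 0x178 (blk 23, set 3) → L1-HIT  vc=[]
9: 0xf7 (blk 15, set 3) → MISS  vc=[23]
10: 0x17d (blk 23, set 3) → VC-HIT  vc=[15]
11: 0x71 (blk 7, set 3) → MISS  vc=[15, 23]
12: 0xbc (blk 11, set 3) → MISS  vc=[15, 23, 7]
13: 0x76 (blk 7, set 3) → VC-HIT  vc=[15, 23, 11]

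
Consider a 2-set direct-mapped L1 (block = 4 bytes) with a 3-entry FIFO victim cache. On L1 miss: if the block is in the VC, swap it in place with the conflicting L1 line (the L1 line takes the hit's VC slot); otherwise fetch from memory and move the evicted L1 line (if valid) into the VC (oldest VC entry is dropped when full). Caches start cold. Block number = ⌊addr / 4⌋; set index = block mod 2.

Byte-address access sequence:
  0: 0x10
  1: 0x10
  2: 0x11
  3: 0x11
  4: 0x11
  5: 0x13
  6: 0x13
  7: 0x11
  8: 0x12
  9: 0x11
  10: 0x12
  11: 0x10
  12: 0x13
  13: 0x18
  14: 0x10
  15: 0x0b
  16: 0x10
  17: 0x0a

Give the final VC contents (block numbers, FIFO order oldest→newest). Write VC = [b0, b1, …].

  [0] addr=0x10 blk=4 s=0: MISS | VC []
  [1] addr=0x10 blk=4 s=0: L1-HIT | VC []
  [2] addr=0x11 blk=4 s=0: L1-HIT | VC []
  [3] addr=0x11 blk=4 s=0: L1-HIT | VC []
  [4] addr=0x11 blk=4 s=0: L1-HIT | VC []
  [5] addr=0x13 blk=4 s=0: L1-HIT | VC []
  [6] addr=0x13 blk=4 s=0: L1-HIT | VC []
  [7] addr=0x11 blk=4 s=0: L1-HIT | VC []
  [8] addr=0x12 blk=4 s=0: L1-HIT | VC []
  [9] addr=0x11 blk=4 s=0: L1-HIT | VC []
  [10] addr=0x12 blk=4 s=0: L1-HIT | VC []
  [11] addr=0x10 blk=4 s=0: L1-HIT | VC []
  [12] addr=0x13 blk=4 s=0: L1-HIT | VC []
  [13] addr=0x18 blk=6 s=0: MISS | VC [4]
  [14] addr=0x10 blk=4 s=0: VC-HIT | VC [6]
  [15] addr=0xb blk=2 s=0: MISS | VC [6, 4]
  [16] addr=0x10 blk=4 s=0: VC-HIT | VC [6, 2]
  [17] addr=0xa blk=2 s=0: VC-HIT | VC [6, 4]

VC = [6, 4]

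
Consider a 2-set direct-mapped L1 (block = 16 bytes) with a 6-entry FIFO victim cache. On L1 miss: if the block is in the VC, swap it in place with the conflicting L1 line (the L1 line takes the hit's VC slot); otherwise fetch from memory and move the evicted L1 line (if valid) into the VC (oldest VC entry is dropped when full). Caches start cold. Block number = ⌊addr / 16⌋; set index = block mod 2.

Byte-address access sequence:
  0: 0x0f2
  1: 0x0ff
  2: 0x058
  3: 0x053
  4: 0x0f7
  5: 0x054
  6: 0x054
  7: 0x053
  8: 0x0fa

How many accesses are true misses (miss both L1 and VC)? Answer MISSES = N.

MISSES = 2

  [0] addr=0xf2 blk=15 s=1: MISS | VC []
  [1] addr=0xff blk=15 s=1: L1-HIT | VC []
  [2] addr=0x58 blk=5 s=1: MISS | VC [15]
  [3] addr=0x53 blk=5 s=1: L1-HIT | VC [15]
  [4] addr=0xf7 blk=15 s=1: VC-HIT | VC [5]
  [5] addr=0x54 blk=5 s=1: VC-HIT | VC [15]
  [6] addr=0x54 blk=5 s=1: L1-HIT | VC [15]
  [7] addr=0x53 blk=5 s=1: L1-HIT | VC [15]
  [8] addr=0xfa blk=15 s=1: VC-HIT | VC [5]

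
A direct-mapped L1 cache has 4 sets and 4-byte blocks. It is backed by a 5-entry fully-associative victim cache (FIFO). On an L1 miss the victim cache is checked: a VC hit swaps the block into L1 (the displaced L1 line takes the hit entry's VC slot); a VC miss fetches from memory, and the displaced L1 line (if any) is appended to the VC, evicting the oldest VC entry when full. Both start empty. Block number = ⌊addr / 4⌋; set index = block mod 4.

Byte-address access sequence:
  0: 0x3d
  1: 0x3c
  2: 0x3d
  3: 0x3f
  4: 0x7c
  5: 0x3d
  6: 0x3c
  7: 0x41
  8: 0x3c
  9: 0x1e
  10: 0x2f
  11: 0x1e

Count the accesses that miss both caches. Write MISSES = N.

MISSES = 5

0: 0x3d (blk 15, set 3) → MISS  vc=[]
1: 0x3c (blk 15, set 3) → L1-HIT  vc=[]
2: 0x3d (blk 15, set 3) → L1-HIT  vc=[]
3: 0x3f (blk 15, set 3) → L1-HIT  vc=[]
4: 0x7c (blk 31, set 3) → MISS  vc=[15]
5: 0x3d (blk 15, set 3) → VC-HIT  vc=[31]
6: 0x3c (blk 15, set 3) → L1-HIT  vc=[31]
7: 0x41 (blk 16, set 0) → MISS  vc=[31]
8: 0x3c (blk 15, set 3) → L1-HIT  vc=[31]
9: 0x1e (blk 7, set 3) → MISS  vc=[31, 15]
10: 0x2f (blk 11, set 3) → MISS  vc=[31, 15, 7]
11: 0x1e (blk 7, set 3) → VC-HIT  vc=[31, 15, 11]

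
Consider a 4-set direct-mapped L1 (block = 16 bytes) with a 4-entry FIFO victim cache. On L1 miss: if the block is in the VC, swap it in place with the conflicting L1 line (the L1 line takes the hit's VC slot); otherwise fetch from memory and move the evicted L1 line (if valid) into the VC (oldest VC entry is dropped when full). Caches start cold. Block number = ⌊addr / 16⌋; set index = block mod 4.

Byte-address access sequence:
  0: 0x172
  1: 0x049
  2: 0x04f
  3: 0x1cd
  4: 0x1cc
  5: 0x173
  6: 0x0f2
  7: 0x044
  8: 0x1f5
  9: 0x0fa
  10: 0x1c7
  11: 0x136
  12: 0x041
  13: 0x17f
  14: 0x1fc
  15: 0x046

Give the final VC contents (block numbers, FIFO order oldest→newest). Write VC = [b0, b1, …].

VC = [28, 19, 23, 15]

#0 0x172→b23/s3 MISS; vc=[]
#1 0x49→b4/s0 MISS; vc=[]
#2 0x4f→b4/s0 L1-HIT; vc=[]
#3 0x1cd→b28/s0 MISS; vc=[4]
#4 0x1cc→b28/s0 L1-HIT; vc=[4]
#5 0x173→b23/s3 L1-HIT; vc=[4]
#6 0xf2→b15/s3 MISS; vc=[4,23]
#7 0x44→b4/s0 VC-HIT; vc=[28,23]
#8 0x1f5→b31/s3 MISS; vc=[28,23,15]
#9 0xfa→b15/s3 VC-HIT; vc=[28,23,31]
#10 0x1c7→b28/s0 VC-HIT; vc=[4,23,31]
#11 0x136→b19/s3 MISS; vc=[4,23,31,15]
#12 0x41→b4/s0 VC-HIT; vc=[28,23,31,15]
#13 0x17f→b23/s3 VC-HIT; vc=[28,19,31,15]
#14 0x1fc→b31/s3 VC-HIT; vc=[28,19,23,15]
#15 0x46→b4/s0 L1-HIT; vc=[28,19,23,15]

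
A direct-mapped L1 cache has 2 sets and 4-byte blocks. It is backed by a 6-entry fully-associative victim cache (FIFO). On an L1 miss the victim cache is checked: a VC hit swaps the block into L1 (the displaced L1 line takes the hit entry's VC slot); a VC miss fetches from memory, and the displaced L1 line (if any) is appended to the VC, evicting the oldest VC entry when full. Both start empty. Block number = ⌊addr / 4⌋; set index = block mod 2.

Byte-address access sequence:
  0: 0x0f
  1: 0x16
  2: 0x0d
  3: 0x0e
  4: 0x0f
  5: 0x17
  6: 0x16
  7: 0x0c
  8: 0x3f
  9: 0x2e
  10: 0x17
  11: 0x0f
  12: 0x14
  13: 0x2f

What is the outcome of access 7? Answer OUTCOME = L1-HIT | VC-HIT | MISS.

  [0] addr=0xf blk=3 s=1: MISS | VC []
  [1] addr=0x16 blk=5 s=1: MISS | VC [3]
  [2] addr=0xd blk=3 s=1: VC-HIT | VC [5]
  [3] addr=0xe blk=3 s=1: L1-HIT | VC [5]
  [4] addr=0xf blk=3 s=1: L1-HIT | VC [5]
  [5] addr=0x17 blk=5 s=1: VC-HIT | VC [3]
  [6] addr=0x16 blk=5 s=1: L1-HIT | VC [3]
  [7] addr=0xc blk=3 s=1: VC-HIT | VC [5]
  [8] addr=0x3f blk=15 s=1: MISS | VC [5, 3]
  [9] addr=0x2e blk=11 s=1: MISS | VC [5, 3, 15]
  [10] addr=0x17 blk=5 s=1: VC-HIT | VC [11, 3, 15]
  [11] addr=0xf blk=3 s=1: VC-HIT | VC [11, 5, 15]
  [12] addr=0x14 blk=5 s=1: VC-HIT | VC [11, 3, 15]
  [13] addr=0x2f blk=11 s=1: VC-HIT | VC [5, 3, 15]

OUTCOME = VC-HIT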